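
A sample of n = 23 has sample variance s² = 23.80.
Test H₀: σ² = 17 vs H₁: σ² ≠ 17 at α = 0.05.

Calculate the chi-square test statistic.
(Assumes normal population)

Answer: χ² = 30.8000, fail to reject H₀

Derivation:
df = n - 1 = 22
χ² = (n-1)s²/σ₀² = 22×23.80/17 = 30.8000
Critical values: χ²_{0.975,22} = 10.982, χ²_{0.025,22} = 36.781
Rejection region: χ² < 10.982 or χ² > 36.781
Decision: fail to reject H₀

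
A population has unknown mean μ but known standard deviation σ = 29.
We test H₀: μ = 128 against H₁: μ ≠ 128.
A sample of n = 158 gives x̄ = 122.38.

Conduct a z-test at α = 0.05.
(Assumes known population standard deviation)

Standard error: SE = σ/√n = 29/√158 = 2.3071
z-statistic: z = (x̄ - μ₀)/SE = (122.38 - 128)/2.3071 = -2.4360
Critical value: ±1.960
p-value = 0.0149
Decision: reject H₀

Answer: z = -2.4360, reject H₀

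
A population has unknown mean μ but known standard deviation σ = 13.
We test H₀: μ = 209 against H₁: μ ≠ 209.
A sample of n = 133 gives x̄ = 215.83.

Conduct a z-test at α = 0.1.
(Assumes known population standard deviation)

Standard error: SE = σ/√n = 13/√133 = 1.1272
z-statistic: z = (x̄ - μ₀)/SE = (215.83 - 209)/1.1272 = 6.0593
Critical value: ±1.645
p-value < 0.0001
Decision: reject H₀

Answer: z = 6.0593, reject H₀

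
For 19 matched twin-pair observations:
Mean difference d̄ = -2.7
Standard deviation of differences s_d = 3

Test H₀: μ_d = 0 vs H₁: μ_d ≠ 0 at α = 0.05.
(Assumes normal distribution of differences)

Answer: t = -3.9233, reject H₀

Derivation:
df = n - 1 = 18
SE = s_d/√n = 3/√19 = 0.6882
t = d̄/SE = -2.7/0.6882 = -3.9233
Critical value: t_{0.025,18} = ±2.101
p-value ≈ 0.0010
Decision: reject H₀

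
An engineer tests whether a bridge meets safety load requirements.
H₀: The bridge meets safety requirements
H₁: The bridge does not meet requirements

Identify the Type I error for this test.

Answer: Unnecessarily closing a safe bridge for repairs

Derivation:
A Type I error (probability α) occurs when we reject a true H₀.
A Type II error (probability β) occurs when we fail to reject a false H₀.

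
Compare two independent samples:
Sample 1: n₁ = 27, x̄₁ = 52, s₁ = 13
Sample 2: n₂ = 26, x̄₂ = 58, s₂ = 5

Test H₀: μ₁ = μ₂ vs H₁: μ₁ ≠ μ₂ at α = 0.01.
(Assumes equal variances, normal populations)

Answer: t = -2.2012, fail to reject H₀

Derivation:
Pooled variance: s²_p = [26×13² + 25×5²]/(51) = 98.4118
s_p = 9.9203
SE = s_p×√(1/n₁ + 1/n₂) = 9.9203×√(1/27 + 1/26) = 2.7258
t = (x̄₁ - x̄₂)/SE = (52 - 58)/2.7258 = -2.2012
df = 51, t-critical = ±2.676
Decision: fail to reject H₀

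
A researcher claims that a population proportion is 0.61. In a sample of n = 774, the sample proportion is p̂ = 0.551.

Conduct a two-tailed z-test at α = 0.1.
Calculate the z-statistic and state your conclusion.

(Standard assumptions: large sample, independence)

Answer: z = -3.3653, reject H₀

Derivation:
H₀: p = 0.61, H₁: p ≠ 0.61
Standard error: SE = √(p₀(1-p₀)/n) = √(0.61×0.39/774) = 0.017532
z-statistic: z = (p̂ - p₀)/SE = (0.551 - 0.61)/0.017532 = -3.3653
Critical value: z_0.05 = ±1.645
p-value = 0.0008
Decision: reject H₀ at α = 0.1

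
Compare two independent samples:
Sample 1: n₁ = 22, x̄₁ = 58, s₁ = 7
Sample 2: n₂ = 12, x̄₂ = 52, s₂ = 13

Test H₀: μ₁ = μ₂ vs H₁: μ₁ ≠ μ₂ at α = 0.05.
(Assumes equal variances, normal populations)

Answer: t = 1.7599, fail to reject H₀

Derivation:
Pooled variance: s²_p = [21×7² + 11×13²]/(32) = 90.2500
s_p = 9.5000
SE = s_p×√(1/n₁ + 1/n₂) = 9.5000×√(1/22 + 1/12) = 3.4093
t = (x̄₁ - x̄₂)/SE = (58 - 52)/3.4093 = 1.7599
df = 32, t-critical = ±2.037
Decision: fail to reject H₀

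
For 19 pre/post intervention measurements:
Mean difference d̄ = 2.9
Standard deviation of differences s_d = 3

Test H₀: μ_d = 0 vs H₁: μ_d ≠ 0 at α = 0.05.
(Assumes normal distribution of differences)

Answer: t = 4.2139, reject H₀

Derivation:
df = n - 1 = 18
SE = s_d/√n = 3/√19 = 0.6882
t = d̄/SE = 2.9/0.6882 = 4.2139
Critical value: t_{0.025,18} = ±2.101
p-value ≈ 0.0005
Decision: reject H₀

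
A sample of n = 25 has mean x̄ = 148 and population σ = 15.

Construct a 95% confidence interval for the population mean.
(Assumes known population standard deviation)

Confidence level: 95%, α = 0.05
z_0.025 = 1.960
SE = σ/√n = 15/√25 = 3.0000
Margin of error = 1.960 × 3.0000 = 5.8800
CI: x̄ ± margin = 148 ± 5.8800
CI: (142.1200, 153.8800)

Answer: (142.1200, 153.8800)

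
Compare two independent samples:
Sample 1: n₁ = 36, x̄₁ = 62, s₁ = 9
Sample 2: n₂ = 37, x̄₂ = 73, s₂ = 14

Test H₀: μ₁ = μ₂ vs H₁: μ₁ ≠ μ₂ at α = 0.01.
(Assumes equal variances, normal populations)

Pooled variance: s²_p = [35×9² + 36×14²]/(71) = 139.3099
s_p = 11.8030
SE = s_p×√(1/n₁ + 1/n₂) = 11.8030×√(1/36 + 1/37) = 2.7631
t = (x̄₁ - x̄₂)/SE = (62 - 73)/2.7631 = -3.9810
df = 71, t-critical = ±2.647
Decision: reject H₀

Answer: t = -3.9810, reject H₀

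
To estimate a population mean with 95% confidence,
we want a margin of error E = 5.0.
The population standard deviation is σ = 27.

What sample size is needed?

z_0.025 = 1.960
n = (z×σ/E)² = (1.960×27/5.0)²
n = 112.0211
Round up: n = 113

Answer: n = 113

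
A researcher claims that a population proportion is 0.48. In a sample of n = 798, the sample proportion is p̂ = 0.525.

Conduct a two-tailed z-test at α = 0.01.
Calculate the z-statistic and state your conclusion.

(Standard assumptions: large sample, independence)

H₀: p = 0.48, H₁: p ≠ 0.48
Standard error: SE = √(p₀(1-p₀)/n) = √(0.48×0.52/798) = 0.017686
z-statistic: z = (p̂ - p₀)/SE = (0.525 - 0.48)/0.017686 = 2.5444
Critical value: z_0.005 = ±2.576
p-value = 0.0109
Decision: fail to reject H₀ at α = 0.01

Answer: z = 2.5444, fail to reject H₀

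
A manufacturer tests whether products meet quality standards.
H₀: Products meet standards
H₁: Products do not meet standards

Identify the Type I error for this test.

Answer: Rejecting good products that actually meet standards

Derivation:
Type I error: rejecting H₀ when it is actually true (false positive).
Type II error: failing to reject H₀ when H₁ is actually true (false negative).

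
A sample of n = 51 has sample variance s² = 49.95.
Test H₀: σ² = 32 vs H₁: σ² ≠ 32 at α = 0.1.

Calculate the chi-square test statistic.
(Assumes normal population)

Answer: χ² = 78.0469, reject H₀

Derivation:
df = n - 1 = 50
χ² = (n-1)s²/σ₀² = 50×49.95/32 = 78.0469
Critical values: χ²_{0.95,50} = 34.764, χ²_{0.05,50} = 67.505
Rejection region: χ² < 34.764 or χ² > 67.505
Decision: reject H₀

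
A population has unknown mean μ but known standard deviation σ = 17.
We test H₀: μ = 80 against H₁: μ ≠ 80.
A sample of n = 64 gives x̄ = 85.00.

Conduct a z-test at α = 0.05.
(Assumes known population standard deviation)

Answer: z = 2.3529, reject H₀

Derivation:
Standard error: SE = σ/√n = 17/√64 = 2.1250
z-statistic: z = (x̄ - μ₀)/SE = (85.00 - 80)/2.1250 = 2.3529
Critical value: ±1.960
p-value = 0.0186
Decision: reject H₀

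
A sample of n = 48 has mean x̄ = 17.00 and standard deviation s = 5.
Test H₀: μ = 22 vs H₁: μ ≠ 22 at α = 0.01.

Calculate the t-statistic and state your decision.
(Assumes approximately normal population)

Answer: t = -6.9281, reject H₀

Derivation:
df = n - 1 = 47
SE = s/√n = 5/√48 = 0.7217
t = (x̄ - μ₀)/SE = (17.00 - 22)/0.7217 = -6.9281
Critical value: t_{0.005,47} = ±2.685
p-value < 0.0001
Decision: reject H₀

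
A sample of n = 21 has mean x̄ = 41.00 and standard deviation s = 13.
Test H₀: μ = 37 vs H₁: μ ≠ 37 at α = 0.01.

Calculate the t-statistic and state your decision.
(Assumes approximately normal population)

Answer: t = 1.4100, fail to reject H₀

Derivation:
df = n - 1 = 20
SE = s/√n = 13/√21 = 2.8368
t = (x̄ - μ₀)/SE = (41.00 - 37)/2.8368 = 1.4100
Critical value: t_{0.005,20} = ±2.845
p-value ≈ 0.1739
Decision: fail to reject H₀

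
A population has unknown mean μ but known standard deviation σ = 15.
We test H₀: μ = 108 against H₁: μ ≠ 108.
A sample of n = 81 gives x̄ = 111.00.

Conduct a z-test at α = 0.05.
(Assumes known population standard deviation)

Standard error: SE = σ/√n = 15/√81 = 1.6667
z-statistic: z = (x̄ - μ₀)/SE = (111.00 - 108)/1.6667 = 1.8000
Critical value: ±1.960
p-value = 0.0719
Decision: fail to reject H₀

Answer: z = 1.8000, fail to reject H₀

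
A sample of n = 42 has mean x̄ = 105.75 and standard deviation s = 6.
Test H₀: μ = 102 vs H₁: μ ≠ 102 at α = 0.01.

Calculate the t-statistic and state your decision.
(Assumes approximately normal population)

df = n - 1 = 41
SE = s/√n = 6/√42 = 0.9258
t = (x̄ - μ₀)/SE = (105.75 - 102)/0.9258 = 4.0506
Critical value: t_{0.005,41} = ±2.701
p-value ≈ 0.0002
Decision: reject H₀

Answer: t = 4.0506, reject H₀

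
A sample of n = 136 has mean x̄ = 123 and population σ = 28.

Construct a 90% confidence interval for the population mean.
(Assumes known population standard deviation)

Answer: (119.0504, 126.9496)

Derivation:
Confidence level: 90%, α = 0.1
z_0.05 = 1.645
SE = σ/√n = 28/√136 = 2.4010
Margin of error = 1.645 × 2.4010 = 3.9496
CI: x̄ ± margin = 123 ± 3.9496
CI: (119.0504, 126.9496)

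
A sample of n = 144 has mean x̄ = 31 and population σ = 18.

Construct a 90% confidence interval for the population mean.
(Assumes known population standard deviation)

Confidence level: 90%, α = 0.1
z_0.05 = 1.645
SE = σ/√n = 18/√144 = 1.5000
Margin of error = 1.645 × 1.5000 = 2.4675
CI: x̄ ± margin = 31 ± 2.4675
CI: (28.5325, 33.4675)

Answer: (28.5325, 33.4675)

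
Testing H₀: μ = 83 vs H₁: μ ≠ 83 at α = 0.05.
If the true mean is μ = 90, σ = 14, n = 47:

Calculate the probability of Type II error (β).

Answer: β ≈ 0.0711

Derivation:
SE = σ/√n = 14/√47 = 2.0421
Critical values: μ₀ ± z_0.025×SE = 83 ± 1.960×2.0421
Acceptance region: (78.9975, 87.0025)
Under H₁ (μ = 90): z_high = (87.0025 - 90)/2.0421 = -1.4679, z_low = (78.9975 - 90)/2.0421 = -5.3878
β = P(not reject | H₁) = Φ(-1.4679) - Φ(-5.3878) ≈ 0.0711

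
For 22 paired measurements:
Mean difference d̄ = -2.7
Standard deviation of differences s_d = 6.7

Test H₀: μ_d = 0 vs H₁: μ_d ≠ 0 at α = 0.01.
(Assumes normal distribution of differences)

df = n - 1 = 21
SE = s_d/√n = 6.7/√22 = 1.4284
t = d̄/SE = -2.7/1.4284 = -1.8902
Critical value: t_{0.005,21} = ±2.831
p-value ≈ 0.0726
Decision: fail to reject H₀

Answer: t = -1.8902, fail to reject H₀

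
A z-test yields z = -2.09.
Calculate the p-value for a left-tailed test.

For z = -2.09:
p = P(Z < -2.09) = Φ(-2.09) = 0.0183

Answer: p-value ≈ 0.0183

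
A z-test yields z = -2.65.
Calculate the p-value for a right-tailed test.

Answer: p-value ≈ 0.9960

Derivation:
For z = -2.65:
p = P(Z > -2.65) = 1 - Φ(-2.65) = 0.9960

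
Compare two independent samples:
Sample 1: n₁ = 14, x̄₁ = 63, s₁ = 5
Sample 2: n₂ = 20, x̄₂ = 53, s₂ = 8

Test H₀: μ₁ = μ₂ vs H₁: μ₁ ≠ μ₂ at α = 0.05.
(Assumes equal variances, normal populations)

Answer: t = 4.1353, reject H₀

Derivation:
Pooled variance: s²_p = [13×5² + 19×8²]/(32) = 48.1562
s_p = 6.9395
SE = s_p×√(1/n₁ + 1/n₂) = 6.9395×√(1/14 + 1/20) = 2.4182
t = (x̄₁ - x̄₂)/SE = (63 - 53)/2.4182 = 4.1353
df = 32, t-critical = ±2.037
Decision: reject H₀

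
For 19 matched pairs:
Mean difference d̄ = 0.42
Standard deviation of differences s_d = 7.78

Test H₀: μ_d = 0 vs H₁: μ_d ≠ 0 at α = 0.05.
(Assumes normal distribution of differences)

df = n - 1 = 18
SE = s_d/√n = 7.78/√19 = 1.7849
t = d̄/SE = 0.42/1.7849 = 0.2353
Critical value: t_{0.025,18} = ±2.101
p-value ≈ 0.8166
Decision: fail to reject H₀

Answer: t = 0.2353, fail to reject H₀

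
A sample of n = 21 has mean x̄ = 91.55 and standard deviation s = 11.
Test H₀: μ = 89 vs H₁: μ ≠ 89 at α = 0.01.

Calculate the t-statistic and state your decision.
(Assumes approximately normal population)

df = n - 1 = 20
SE = s/√n = 11/√21 = 2.4004
t = (x̄ - μ₀)/SE = (91.55 - 89)/2.4004 = 1.0623
Critical value: t_{0.005,20} = ±2.845
p-value ≈ 0.3008
Decision: fail to reject H₀

Answer: t = 1.0623, fail to reject H₀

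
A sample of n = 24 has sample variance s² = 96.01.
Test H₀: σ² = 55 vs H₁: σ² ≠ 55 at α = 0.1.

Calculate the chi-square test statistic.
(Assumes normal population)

df = n - 1 = 23
χ² = (n-1)s²/σ₀² = 23×96.01/55 = 40.1496
Critical values: χ²_{0.95,23} = 13.091, χ²_{0.05,23} = 35.172
Rejection region: χ² < 13.091 or χ² > 35.172
Decision: reject H₀

Answer: χ² = 40.1496, reject H₀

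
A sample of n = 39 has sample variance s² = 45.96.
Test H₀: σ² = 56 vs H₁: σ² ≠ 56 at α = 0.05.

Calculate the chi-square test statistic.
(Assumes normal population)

df = n - 1 = 38
χ² = (n-1)s²/σ₀² = 38×45.96/56 = 31.1871
Critical values: χ²_{0.975,38} = 22.878, χ²_{0.025,38} = 56.896
Rejection region: χ² < 22.878 or χ² > 56.896
Decision: fail to reject H₀

Answer: χ² = 31.1871, fail to reject H₀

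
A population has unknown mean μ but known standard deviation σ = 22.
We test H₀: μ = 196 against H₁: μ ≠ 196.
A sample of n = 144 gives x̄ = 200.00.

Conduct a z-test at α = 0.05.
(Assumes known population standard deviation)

Answer: z = 2.1819, reject H₀

Derivation:
Standard error: SE = σ/√n = 22/√144 = 1.8333
z-statistic: z = (x̄ - μ₀)/SE = (200.00 - 196)/1.8333 = 2.1819
Critical value: ±1.960
p-value = 0.0291
Decision: reject H₀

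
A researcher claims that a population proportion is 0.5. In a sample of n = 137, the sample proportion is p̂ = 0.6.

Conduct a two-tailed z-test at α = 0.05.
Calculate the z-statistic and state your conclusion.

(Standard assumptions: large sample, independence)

H₀: p = 0.5, H₁: p ≠ 0.5
Standard error: SE = √(p₀(1-p₀)/n) = √(0.5×0.5/137) = 0.042718
z-statistic: z = (p̂ - p₀)/SE = (0.6 - 0.5)/0.042718 = 2.3409
Critical value: z_0.025 = ±1.960
p-value = 0.0192
Decision: reject H₀ at α = 0.05

Answer: z = 2.3409, reject H₀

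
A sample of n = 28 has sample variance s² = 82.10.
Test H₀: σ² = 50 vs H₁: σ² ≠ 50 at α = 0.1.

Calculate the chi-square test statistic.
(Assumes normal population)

Answer: χ² = 44.3340, reject H₀

Derivation:
df = n - 1 = 27
χ² = (n-1)s²/σ₀² = 27×82.10/50 = 44.3340
Critical values: χ²_{0.95,27} = 16.151, χ²_{0.05,27} = 40.113
Rejection region: χ² < 16.151 or χ² > 40.113
Decision: reject H₀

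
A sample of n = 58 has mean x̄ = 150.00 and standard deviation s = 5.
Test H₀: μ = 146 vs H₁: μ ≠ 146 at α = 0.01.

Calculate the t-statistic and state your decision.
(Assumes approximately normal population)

df = n - 1 = 57
SE = s/√n = 5/√58 = 0.6565
t = (x̄ - μ₀)/SE = (150.00 - 146)/0.6565 = 6.0929
Critical value: t_{0.005,57} = ±2.665
p-value < 0.0001
Decision: reject H₀

Answer: t = 6.0929, reject H₀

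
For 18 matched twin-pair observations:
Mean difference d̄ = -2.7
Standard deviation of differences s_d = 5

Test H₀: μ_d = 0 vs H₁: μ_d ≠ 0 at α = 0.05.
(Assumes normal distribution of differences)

Answer: t = -2.2910, reject H₀

Derivation:
df = n - 1 = 17
SE = s_d/√n = 5/√18 = 1.1785
t = d̄/SE = -2.7/1.1785 = -2.2910
Critical value: t_{0.025,17} = ±2.110
p-value ≈ 0.0350
Decision: reject H₀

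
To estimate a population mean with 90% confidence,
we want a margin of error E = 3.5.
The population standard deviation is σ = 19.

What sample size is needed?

z_0.05 = 1.645
n = (z×σ/E)² = (1.645×19/3.5)²
n = 79.7449
Round up: n = 80

Answer: n = 80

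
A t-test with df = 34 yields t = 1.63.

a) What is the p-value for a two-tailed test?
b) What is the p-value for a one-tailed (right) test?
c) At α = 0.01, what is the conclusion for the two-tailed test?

Using t-distribution with df = 34:
a) Two-tailed: p = 2×P(T > 1.63) = 0.1123
b) One-tailed: p = P(T > 1.63) = 0.0562
c) 0.1123 ≥ 0.01, fail to reject H₀

Answer: a) 0.1123, b) 0.0562, c) fail to reject H₀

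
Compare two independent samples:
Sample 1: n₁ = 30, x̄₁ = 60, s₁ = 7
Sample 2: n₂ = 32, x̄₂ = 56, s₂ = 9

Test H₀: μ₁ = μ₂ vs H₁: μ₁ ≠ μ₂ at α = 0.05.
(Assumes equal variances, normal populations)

Pooled variance: s²_p = [29×7² + 31×9²]/(60) = 65.5333
s_p = 8.0953
SE = s_p×√(1/n₁ + 1/n₂) = 8.0953×√(1/30 + 1/32) = 2.0573
t = (x̄₁ - x̄₂)/SE = (60 - 56)/2.0573 = 1.9443
df = 60, t-critical = ±2.000
Decision: fail to reject H₀

Answer: t = 1.9443, fail to reject H₀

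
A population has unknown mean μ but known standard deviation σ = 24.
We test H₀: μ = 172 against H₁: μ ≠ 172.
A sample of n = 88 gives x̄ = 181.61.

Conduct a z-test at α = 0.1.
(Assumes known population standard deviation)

Standard error: SE = σ/√n = 24/√88 = 2.5584
z-statistic: z = (x̄ - μ₀)/SE = (181.61 - 172)/2.5584 = 3.7563
Critical value: ±1.645
p-value = 0.0002
Decision: reject H₀

Answer: z = 3.7563, reject H₀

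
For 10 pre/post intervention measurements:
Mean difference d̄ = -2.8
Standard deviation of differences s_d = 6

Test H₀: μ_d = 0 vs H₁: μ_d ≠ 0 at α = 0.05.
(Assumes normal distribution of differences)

Answer: t = -1.4757, fail to reject H₀

Derivation:
df = n - 1 = 9
SE = s_d/√n = 6/√10 = 1.8974
t = d̄/SE = -2.8/1.8974 = -1.4757
Critical value: t_{0.025,9} = ±2.262
p-value ≈ 0.1741
Decision: fail to reject H₀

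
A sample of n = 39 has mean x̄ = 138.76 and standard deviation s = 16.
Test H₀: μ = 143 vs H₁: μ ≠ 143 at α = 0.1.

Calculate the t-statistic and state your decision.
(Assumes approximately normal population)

Answer: t = -1.6549, fail to reject H₀

Derivation:
df = n - 1 = 38
SE = s/√n = 16/√39 = 2.5621
t = (x̄ - μ₀)/SE = (138.76 - 143)/2.5621 = -1.6549
Critical value: t_{0.05,38} = ±1.686
p-value ≈ 0.1062
Decision: fail to reject H₀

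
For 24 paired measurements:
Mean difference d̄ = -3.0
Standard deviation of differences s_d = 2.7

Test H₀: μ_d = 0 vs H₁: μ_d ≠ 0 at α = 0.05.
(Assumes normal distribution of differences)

Answer: t = -5.4437, reject H₀

Derivation:
df = n - 1 = 23
SE = s_d/√n = 2.7/√24 = 0.5511
t = d̄/SE = -3.0/0.5511 = -5.4437
Critical value: t_{0.025,23} = ±2.069
p-value < 0.0001
Decision: reject H₀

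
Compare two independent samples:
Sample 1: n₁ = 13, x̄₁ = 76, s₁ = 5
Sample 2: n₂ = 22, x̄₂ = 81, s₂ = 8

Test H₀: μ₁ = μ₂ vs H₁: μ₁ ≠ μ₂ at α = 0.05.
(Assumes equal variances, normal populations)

Answer: t = -2.0250, fail to reject H₀

Derivation:
Pooled variance: s²_p = [12×5² + 21×8²]/(33) = 49.8182
s_p = 7.0582
SE = s_p×√(1/n₁ + 1/n₂) = 7.0582×√(1/13 + 1/22) = 2.4691
t = (x̄₁ - x̄₂)/SE = (76 - 81)/2.4691 = -2.0250
df = 33, t-critical = ±2.035
Decision: fail to reject H₀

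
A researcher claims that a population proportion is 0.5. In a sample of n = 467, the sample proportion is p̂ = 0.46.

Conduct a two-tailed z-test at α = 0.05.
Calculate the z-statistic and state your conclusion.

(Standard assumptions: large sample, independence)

Answer: z = -1.7288, fail to reject H₀

Derivation:
H₀: p = 0.5, H₁: p ≠ 0.5
Standard error: SE = √(p₀(1-p₀)/n) = √(0.5×0.5/467) = 0.023137
z-statistic: z = (p̂ - p₀)/SE = (0.46 - 0.5)/0.023137 = -1.7288
Critical value: z_0.025 = ±1.960
p-value = 0.0838
Decision: fail to reject H₀ at α = 0.05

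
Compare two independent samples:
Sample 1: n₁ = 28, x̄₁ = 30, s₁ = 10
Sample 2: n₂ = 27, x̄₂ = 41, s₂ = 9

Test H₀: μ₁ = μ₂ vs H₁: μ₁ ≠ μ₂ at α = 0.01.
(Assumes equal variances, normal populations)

Pooled variance: s²_p = [27×10² + 26×9²]/(53) = 90.6792
s_p = 9.5226
SE = s_p×√(1/n₁ + 1/n₂) = 9.5226×√(1/28 + 1/27) = 2.5685
t = (x̄₁ - x̄₂)/SE = (30 - 41)/2.5685 = -4.2827
df = 53, t-critical = ±2.672
Decision: reject H₀

Answer: t = -4.2827, reject H₀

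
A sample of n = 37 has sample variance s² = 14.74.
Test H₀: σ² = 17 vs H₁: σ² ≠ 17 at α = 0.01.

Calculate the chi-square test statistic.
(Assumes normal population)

Answer: χ² = 31.2141, fail to reject H₀

Derivation:
df = n - 1 = 36
χ² = (n-1)s²/σ₀² = 36×14.74/17 = 31.2141
Critical values: χ²_{0.995,36} = 17.887, χ²_{0.005,36} = 61.581
Rejection region: χ² < 17.887 or χ² > 61.581
Decision: fail to reject H₀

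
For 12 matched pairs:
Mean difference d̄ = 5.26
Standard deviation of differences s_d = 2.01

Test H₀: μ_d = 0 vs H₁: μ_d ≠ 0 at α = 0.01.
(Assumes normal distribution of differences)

Answer: t = 9.0658, reject H₀

Derivation:
df = n - 1 = 11
SE = s_d/√n = 2.01/√12 = 0.5802
t = d̄/SE = 5.26/0.5802 = 9.0658
Critical value: t_{0.005,11} = ±3.106
p-value < 0.0001
Decision: reject H₀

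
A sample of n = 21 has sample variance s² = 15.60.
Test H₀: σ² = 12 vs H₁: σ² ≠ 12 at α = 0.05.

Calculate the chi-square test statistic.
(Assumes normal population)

Answer: χ² = 26.0000, fail to reject H₀

Derivation:
df = n - 1 = 20
χ² = (n-1)s²/σ₀² = 20×15.60/12 = 26.0000
Critical values: χ²_{0.975,20} = 9.591, χ²_{0.025,20} = 34.170
Rejection region: χ² < 9.591 or χ² > 34.170
Decision: fail to reject H₀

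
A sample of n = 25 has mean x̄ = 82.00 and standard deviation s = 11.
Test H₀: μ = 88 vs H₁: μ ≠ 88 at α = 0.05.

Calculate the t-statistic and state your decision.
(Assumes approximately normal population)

df = n - 1 = 24
SE = s/√n = 11/√25 = 2.2000
t = (x̄ - μ₀)/SE = (82.00 - 88)/2.2000 = -2.7273
Critical value: t_{0.025,24} = ±2.064
p-value ≈ 0.0117
Decision: reject H₀

Answer: t = -2.7273, reject H₀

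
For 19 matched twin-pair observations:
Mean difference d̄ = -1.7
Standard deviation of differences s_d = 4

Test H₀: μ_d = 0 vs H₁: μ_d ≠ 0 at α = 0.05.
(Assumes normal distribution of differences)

Answer: t = -1.8525, fail to reject H₀

Derivation:
df = n - 1 = 18
SE = s_d/√n = 4/√19 = 0.9177
t = d̄/SE = -1.7/0.9177 = -1.8525
Critical value: t_{0.025,18} = ±2.101
p-value ≈ 0.0804
Decision: fail to reject H₀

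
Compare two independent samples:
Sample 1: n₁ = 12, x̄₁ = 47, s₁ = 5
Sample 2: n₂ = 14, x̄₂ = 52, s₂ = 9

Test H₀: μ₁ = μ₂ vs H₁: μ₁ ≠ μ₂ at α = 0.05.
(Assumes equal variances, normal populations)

Pooled variance: s²_p = [11×5² + 13×9²]/(24) = 55.3333
s_p = 7.4386
SE = s_p×√(1/n₁ + 1/n₂) = 7.4386×√(1/12 + 1/14) = 2.9263
t = (x̄₁ - x̄₂)/SE = (47 - 52)/2.9263 = -1.7086
df = 24, t-critical = ±2.064
Decision: fail to reject H₀

Answer: t = -1.7086, fail to reject H₀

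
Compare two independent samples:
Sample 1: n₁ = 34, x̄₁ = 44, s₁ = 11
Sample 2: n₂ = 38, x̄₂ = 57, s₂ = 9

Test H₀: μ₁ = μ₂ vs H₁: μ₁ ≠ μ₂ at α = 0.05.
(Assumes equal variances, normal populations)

Pooled variance: s²_p = [33×11² + 37×9²]/(70) = 99.8571
s_p = 9.9929
SE = s_p×√(1/n₁ + 1/n₂) = 9.9929×√(1/34 + 1/38) = 2.3590
t = (x̄₁ - x̄₂)/SE = (44 - 57)/2.3590 = -5.5108
df = 70, t-critical = ±1.994
Decision: reject H₀

Answer: t = -5.5108, reject H₀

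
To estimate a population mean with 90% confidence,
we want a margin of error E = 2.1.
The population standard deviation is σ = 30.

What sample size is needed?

Answer: n = 553

Derivation:
z_0.05 = 1.645
n = (z×σ/E)² = (1.645×30/2.1)²
n = 552.2500
Round up: n = 553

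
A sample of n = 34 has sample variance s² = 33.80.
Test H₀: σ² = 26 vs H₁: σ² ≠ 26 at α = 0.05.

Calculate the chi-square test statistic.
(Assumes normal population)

Answer: χ² = 42.9000, fail to reject H₀

Derivation:
df = n - 1 = 33
χ² = (n-1)s²/σ₀² = 33×33.80/26 = 42.9000
Critical values: χ²_{0.975,33} = 19.047, χ²_{0.025,33} = 50.725
Rejection region: χ² < 19.047 or χ² > 50.725
Decision: fail to reject H₀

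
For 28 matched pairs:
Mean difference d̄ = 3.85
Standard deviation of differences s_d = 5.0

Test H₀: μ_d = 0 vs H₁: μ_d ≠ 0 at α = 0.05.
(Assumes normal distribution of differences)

Answer: t = 4.0745, reject H₀

Derivation:
df = n - 1 = 27
SE = s_d/√n = 5.0/√28 = 0.9449
t = d̄/SE = 3.85/0.9449 = 4.0745
Critical value: t_{0.025,27} = ±2.052
p-value ≈ 0.0004
Decision: reject H₀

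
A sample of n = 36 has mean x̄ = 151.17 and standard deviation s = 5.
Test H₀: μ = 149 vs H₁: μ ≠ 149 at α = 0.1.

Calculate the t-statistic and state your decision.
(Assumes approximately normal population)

Answer: t = 2.6041, reject H₀

Derivation:
df = n - 1 = 35
SE = s/√n = 5/√36 = 0.8333
t = (x̄ - μ₀)/SE = (151.17 - 149)/0.8333 = 2.6041
Critical value: t_{0.05,35} = ±1.690
p-value ≈ 0.0134
Decision: reject H₀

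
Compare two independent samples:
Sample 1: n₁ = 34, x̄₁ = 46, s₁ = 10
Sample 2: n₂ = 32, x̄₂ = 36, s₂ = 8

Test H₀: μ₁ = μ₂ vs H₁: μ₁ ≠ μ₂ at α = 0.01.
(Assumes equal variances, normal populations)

Answer: t = 4.4685, reject H₀

Derivation:
Pooled variance: s²_p = [33×10² + 31×8²]/(64) = 82.5625
s_p = 9.0864
SE = s_p×√(1/n₁ + 1/n₂) = 9.0864×√(1/34 + 1/32) = 2.2379
t = (x̄₁ - x̄₂)/SE = (46 - 36)/2.2379 = 4.4685
df = 64, t-critical = ±2.655
Decision: reject H₀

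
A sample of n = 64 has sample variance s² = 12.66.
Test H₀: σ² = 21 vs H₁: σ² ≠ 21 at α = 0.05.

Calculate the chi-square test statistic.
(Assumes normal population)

df = n - 1 = 63
χ² = (n-1)s²/σ₀² = 63×12.66/21 = 37.9800
Critical values: χ²_{0.975,63} = 42.950, χ²_{0.025,63} = 86.830
Rejection region: χ² < 42.950 or χ² > 86.830
Decision: reject H₀

Answer: χ² = 37.9800, reject H₀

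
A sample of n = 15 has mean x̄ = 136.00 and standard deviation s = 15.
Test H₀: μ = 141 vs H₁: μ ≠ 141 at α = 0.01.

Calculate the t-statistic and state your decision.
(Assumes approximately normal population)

df = n - 1 = 14
SE = s/√n = 15/√15 = 3.8730
t = (x̄ - μ₀)/SE = (136.00 - 141)/3.8730 = -1.2910
Critical value: t_{0.005,14} = ±2.977
p-value ≈ 0.2176
Decision: fail to reject H₀

Answer: t = -1.2910, fail to reject H₀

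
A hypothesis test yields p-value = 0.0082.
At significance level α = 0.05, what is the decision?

Answer: reject H₀

Derivation:
Compare p-value to α:
0.0082 < 0.05
Decision: reject H₀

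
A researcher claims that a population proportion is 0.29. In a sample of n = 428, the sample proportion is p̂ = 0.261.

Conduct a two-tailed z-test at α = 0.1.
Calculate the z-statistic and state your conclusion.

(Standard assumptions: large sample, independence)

Answer: z = -1.3222, fail to reject H₀

Derivation:
H₀: p = 0.29, H₁: p ≠ 0.29
Standard error: SE = √(p₀(1-p₀)/n) = √(0.29×0.71/428) = 0.021933
z-statistic: z = (p̂ - p₀)/SE = (0.261 - 0.29)/0.021933 = -1.3222
Critical value: z_0.05 = ±1.645
p-value = 0.1861
Decision: fail to reject H₀ at α = 0.1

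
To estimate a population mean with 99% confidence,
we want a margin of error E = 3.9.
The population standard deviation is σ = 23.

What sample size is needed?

z_0.005 = 2.576
n = (z×σ/E)² = (2.576×23/3.9)²
n = 230.7906
Round up: n = 231

Answer: n = 231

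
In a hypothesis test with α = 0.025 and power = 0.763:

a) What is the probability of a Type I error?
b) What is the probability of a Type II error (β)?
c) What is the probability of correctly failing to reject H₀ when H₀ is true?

Answer: a) 0.025, b) 0.237, c) 0.975

Derivation:
a) Type I error probability = α = 0.025
b) Power = P(reject H₀ | H₁ true) = 1 - β = 0.763, so Type II error probability = β = 1 - Power = 0.237
c) P(fail to reject H₀ | H₀ true) = 1 - α = 0.975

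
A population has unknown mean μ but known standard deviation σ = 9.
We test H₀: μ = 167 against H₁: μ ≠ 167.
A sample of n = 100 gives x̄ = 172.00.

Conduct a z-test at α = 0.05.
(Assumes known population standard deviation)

Answer: z = 5.5556, reject H₀

Derivation:
Standard error: SE = σ/√n = 9/√100 = 0.9000
z-statistic: z = (x̄ - μ₀)/SE = (172.00 - 167)/0.9000 = 5.5556
Critical value: ±1.960
p-value < 0.0001
Decision: reject H₀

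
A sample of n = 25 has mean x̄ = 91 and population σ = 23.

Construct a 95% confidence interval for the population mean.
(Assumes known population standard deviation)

Confidence level: 95%, α = 0.05
z_0.025 = 1.960
SE = σ/√n = 23/√25 = 4.6000
Margin of error = 1.960 × 4.6000 = 9.0160
CI: x̄ ± margin = 91 ± 9.0160
CI: (81.9840, 100.0160)

Answer: (81.9840, 100.0160)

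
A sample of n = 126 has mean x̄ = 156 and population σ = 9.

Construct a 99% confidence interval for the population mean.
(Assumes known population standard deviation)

Answer: (153.9346, 158.0654)

Derivation:
Confidence level: 99%, α = 0.01
z_0.005 = 2.576
SE = σ/√n = 9/√126 = 0.8018
Margin of error = 2.576 × 0.8018 = 2.0654
CI: x̄ ± margin = 156 ± 2.0654
CI: (153.9346, 158.0654)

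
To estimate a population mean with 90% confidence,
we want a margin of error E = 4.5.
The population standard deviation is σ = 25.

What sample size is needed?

Answer: n = 84

Derivation:
z_0.05 = 1.645
n = (z×σ/E)² = (1.645×25/4.5)²
n = 83.5193
Round up: n = 84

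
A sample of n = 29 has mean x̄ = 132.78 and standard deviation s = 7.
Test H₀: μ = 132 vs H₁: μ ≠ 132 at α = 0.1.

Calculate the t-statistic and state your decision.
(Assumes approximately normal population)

df = n - 1 = 28
SE = s/√n = 7/√29 = 1.2999
t = (x̄ - μ₀)/SE = (132.78 - 132)/1.2999 = 0.6000
Critical value: t_{0.05,28} = ±1.701
p-value ≈ 0.5533
Decision: fail to reject H₀

Answer: t = 0.6000, fail to reject H₀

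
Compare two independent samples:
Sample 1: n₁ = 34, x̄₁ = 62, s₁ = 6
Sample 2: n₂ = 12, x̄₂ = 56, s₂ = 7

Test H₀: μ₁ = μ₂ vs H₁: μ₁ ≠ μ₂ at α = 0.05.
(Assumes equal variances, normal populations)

Answer: t = 2.8523, reject H₀

Derivation:
Pooled variance: s²_p = [33×6² + 11×7²]/(44) = 39.2500
s_p = 6.2650
SE = s_p×√(1/n₁ + 1/n₂) = 6.2650×√(1/34 + 1/12) = 2.1036
t = (x̄₁ - x̄₂)/SE = (62 - 56)/2.1036 = 2.8523
df = 44, t-critical = ±2.015
Decision: reject H₀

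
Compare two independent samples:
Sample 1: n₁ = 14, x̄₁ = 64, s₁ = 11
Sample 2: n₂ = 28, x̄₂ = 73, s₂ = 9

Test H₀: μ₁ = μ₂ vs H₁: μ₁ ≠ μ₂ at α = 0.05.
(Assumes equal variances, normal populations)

Pooled variance: s²_p = [13×11² + 27×9²]/(40) = 94.0000
s_p = 9.6954
SE = s_p×√(1/n₁ + 1/n₂) = 9.6954×√(1/14 + 1/28) = 3.1736
t = (x̄₁ - x̄₂)/SE = (64 - 73)/3.1736 = -2.8359
df = 40, t-critical = ±2.021
Decision: reject H₀

Answer: t = -2.8359, reject H₀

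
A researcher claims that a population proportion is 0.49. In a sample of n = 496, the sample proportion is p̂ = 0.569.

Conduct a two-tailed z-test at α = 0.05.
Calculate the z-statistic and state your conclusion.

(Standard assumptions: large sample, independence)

H₀: p = 0.49, H₁: p ≠ 0.49
Standard error: SE = √(p₀(1-p₀)/n) = √(0.49×0.51/496) = 0.022446
z-statistic: z = (p̂ - p₀)/SE = (0.569 - 0.49)/0.022446 = 3.5196
Critical value: z_0.025 = ±1.960
p-value = 0.0004
Decision: reject H₀ at α = 0.05

Answer: z = 3.5196, reject H₀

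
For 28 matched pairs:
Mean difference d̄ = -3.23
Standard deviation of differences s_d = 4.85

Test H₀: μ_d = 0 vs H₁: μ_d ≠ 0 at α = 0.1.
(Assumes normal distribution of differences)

Answer: t = -3.5239, reject H₀

Derivation:
df = n - 1 = 27
SE = s_d/√n = 4.85/√28 = 0.9166
t = d̄/SE = -3.23/0.9166 = -3.5239
Critical value: t_{0.05,27} = ±1.703
p-value ≈ 0.0015
Decision: reject H₀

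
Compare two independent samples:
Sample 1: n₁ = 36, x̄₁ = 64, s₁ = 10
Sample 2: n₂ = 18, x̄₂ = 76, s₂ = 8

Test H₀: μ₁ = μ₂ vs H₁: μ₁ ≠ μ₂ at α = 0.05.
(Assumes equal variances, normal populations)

Answer: t = -4.4254, reject H₀

Derivation:
Pooled variance: s²_p = [35×10² + 17×8²]/(52) = 88.2308
s_p = 9.3931
SE = s_p×√(1/n₁ + 1/n₂) = 9.3931×√(1/36 + 1/18) = 2.7116
t = (x̄₁ - x̄₂)/SE = (64 - 76)/2.7116 = -4.4254
df = 52, t-critical = ±2.007
Decision: reject H₀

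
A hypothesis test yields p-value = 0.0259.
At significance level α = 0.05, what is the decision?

Compare p-value to α:
0.0259 < 0.05
Decision: reject H₀

Answer: reject H₀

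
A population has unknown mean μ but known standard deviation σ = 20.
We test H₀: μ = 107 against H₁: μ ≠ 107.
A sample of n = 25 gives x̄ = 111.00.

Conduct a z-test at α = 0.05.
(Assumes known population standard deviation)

Answer: z = 1.0000, fail to reject H₀

Derivation:
Standard error: SE = σ/√n = 20/√25 = 4.0000
z-statistic: z = (x̄ - μ₀)/SE = (111.00 - 107)/4.0000 = 1.0000
Critical value: ±1.960
p-value = 0.3173
Decision: fail to reject H₀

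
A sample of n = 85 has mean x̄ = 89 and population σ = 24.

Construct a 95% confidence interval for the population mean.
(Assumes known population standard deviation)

Answer: (83.8977, 94.1023)

Derivation:
Confidence level: 95%, α = 0.05
z_0.025 = 1.960
SE = σ/√n = 24/√85 = 2.6032
Margin of error = 1.960 × 2.6032 = 5.1023
CI: x̄ ± margin = 89 ± 5.1023
CI: (83.8977, 94.1023)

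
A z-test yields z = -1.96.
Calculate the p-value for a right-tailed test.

For z = -1.96:
p = P(Z > -1.96) = 1 - Φ(-1.96) = 0.9750

Answer: p-value ≈ 0.9750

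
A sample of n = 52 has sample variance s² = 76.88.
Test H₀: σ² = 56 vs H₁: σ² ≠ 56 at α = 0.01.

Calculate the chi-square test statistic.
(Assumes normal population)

df = n - 1 = 51
χ² = (n-1)s²/σ₀² = 51×76.88/56 = 70.0157
Critical values: χ²_{0.995,51} = 28.735, χ²_{0.005,51} = 80.747
Rejection region: χ² < 28.735 or χ² > 80.747
Decision: fail to reject H₀

Answer: χ² = 70.0157, fail to reject H₀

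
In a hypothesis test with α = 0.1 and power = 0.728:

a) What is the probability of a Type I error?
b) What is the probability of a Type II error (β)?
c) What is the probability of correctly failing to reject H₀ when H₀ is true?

Answer: a) 0.1, b) 0.272, c) 0.9

Derivation:
a) Type I error probability = α = 0.1
b) Power = P(reject H₀ | H₁ true) = 1 - β = 0.728, so Type II error probability = β = 1 - Power = 0.272
c) P(fail to reject H₀ | H₀ true) = 1 - α = 0.9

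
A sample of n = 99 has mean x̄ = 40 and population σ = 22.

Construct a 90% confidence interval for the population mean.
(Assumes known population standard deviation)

Answer: (36.3627, 43.6373)

Derivation:
Confidence level: 90%, α = 0.1
z_0.05 = 1.645
SE = σ/√n = 22/√99 = 2.2111
Margin of error = 1.645 × 2.2111 = 3.6373
CI: x̄ ± margin = 40 ± 3.6373
CI: (36.3627, 43.6373)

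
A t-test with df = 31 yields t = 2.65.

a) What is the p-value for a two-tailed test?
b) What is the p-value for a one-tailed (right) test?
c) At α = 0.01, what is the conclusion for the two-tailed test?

Using t-distribution with df = 31:
a) Two-tailed: p = 2×P(T > 2.65) = 0.0126
b) One-tailed: p = P(T > 2.65) = 0.0063
c) 0.0126 ≥ 0.01, fail to reject H₀

Answer: a) 0.0126, b) 0.0063, c) fail to reject H₀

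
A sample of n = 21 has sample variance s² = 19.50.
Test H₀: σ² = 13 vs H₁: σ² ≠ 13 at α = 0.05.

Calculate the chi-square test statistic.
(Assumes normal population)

df = n - 1 = 20
χ² = (n-1)s²/σ₀² = 20×19.50/13 = 30.0000
Critical values: χ²_{0.975,20} = 9.591, χ²_{0.025,20} = 34.170
Rejection region: χ² < 9.591 or χ² > 34.170
Decision: fail to reject H₀

Answer: χ² = 30.0000, fail to reject H₀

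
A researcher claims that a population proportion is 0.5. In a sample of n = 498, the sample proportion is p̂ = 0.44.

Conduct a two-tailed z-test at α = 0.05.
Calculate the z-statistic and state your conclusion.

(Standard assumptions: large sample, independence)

H₀: p = 0.5, H₁: p ≠ 0.5
Standard error: SE = √(p₀(1-p₀)/n) = √(0.5×0.5/498) = 0.022406
z-statistic: z = (p̂ - p₀)/SE = (0.44 - 0.5)/0.022406 = -2.6779
Critical value: z_0.025 = ±1.960
p-value = 0.0074
Decision: reject H₀ at α = 0.05

Answer: z = -2.6779, reject H₀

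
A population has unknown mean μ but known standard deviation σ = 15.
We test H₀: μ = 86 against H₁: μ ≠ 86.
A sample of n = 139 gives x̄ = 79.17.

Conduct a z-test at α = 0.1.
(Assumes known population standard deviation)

Answer: z = -5.3682, reject H₀

Derivation:
Standard error: SE = σ/√n = 15/√139 = 1.2723
z-statistic: z = (x̄ - μ₀)/SE = (79.17 - 86)/1.2723 = -5.3682
Critical value: ±1.645
p-value < 0.0001
Decision: reject H₀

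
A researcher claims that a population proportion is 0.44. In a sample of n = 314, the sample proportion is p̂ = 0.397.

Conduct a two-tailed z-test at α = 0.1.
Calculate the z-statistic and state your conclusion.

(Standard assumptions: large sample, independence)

Answer: z = -1.5350, fail to reject H₀

Derivation:
H₀: p = 0.44, H₁: p ≠ 0.44
Standard error: SE = √(p₀(1-p₀)/n) = √(0.44×0.56/314) = 0.028013
z-statistic: z = (p̂ - p₀)/SE = (0.397 - 0.44)/0.028013 = -1.5350
Critical value: z_0.05 = ±1.645
p-value = 0.1248
Decision: fail to reject H₀ at α = 0.1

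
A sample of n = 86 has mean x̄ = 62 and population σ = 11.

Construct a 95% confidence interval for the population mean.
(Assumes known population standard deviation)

Confidence level: 95%, α = 0.05
z_0.025 = 1.960
SE = σ/√n = 11/√86 = 1.1862
Margin of error = 1.960 × 1.1862 = 2.3250
CI: x̄ ± margin = 62 ± 2.3250
CI: (59.6750, 64.3250)

Answer: (59.6750, 64.3250)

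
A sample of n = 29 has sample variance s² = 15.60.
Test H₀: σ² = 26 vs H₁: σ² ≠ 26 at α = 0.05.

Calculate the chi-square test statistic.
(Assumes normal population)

Answer: χ² = 16.8000, fail to reject H₀

Derivation:
df = n - 1 = 28
χ² = (n-1)s²/σ₀² = 28×15.60/26 = 16.8000
Critical values: χ²_{0.975,28} = 15.308, χ²_{0.025,28} = 44.461
Rejection region: χ² < 15.308 or χ² > 44.461
Decision: fail to reject H₀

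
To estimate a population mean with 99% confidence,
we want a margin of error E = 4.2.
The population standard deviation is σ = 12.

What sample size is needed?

Answer: n = 55

Derivation:
z_0.005 = 2.576
n = (z×σ/E)² = (2.576×12/4.2)²
n = 54.1696
Round up: n = 55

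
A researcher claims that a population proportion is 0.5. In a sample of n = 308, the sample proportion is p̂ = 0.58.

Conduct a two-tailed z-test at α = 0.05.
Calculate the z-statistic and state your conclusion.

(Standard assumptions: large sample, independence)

H₀: p = 0.5, H₁: p ≠ 0.5
Standard error: SE = √(p₀(1-p₀)/n) = √(0.5×0.5/308) = 0.028490
z-statistic: z = (p̂ - p₀)/SE = (0.58 - 0.5)/0.028490 = 2.8080
Critical value: z_0.025 = ±1.960
p-value = 0.0050
Decision: reject H₀ at α = 0.05

Answer: z = 2.8080, reject H₀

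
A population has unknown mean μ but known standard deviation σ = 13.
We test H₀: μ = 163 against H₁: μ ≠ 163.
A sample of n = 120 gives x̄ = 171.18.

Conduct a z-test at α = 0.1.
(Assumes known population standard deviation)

Standard error: SE = σ/√n = 13/√120 = 1.1867
z-statistic: z = (x̄ - μ₀)/SE = (171.18 - 163)/1.1867 = 6.8931
Critical value: ±1.645
p-value < 0.0001
Decision: reject H₀

Answer: z = 6.8931, reject H₀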